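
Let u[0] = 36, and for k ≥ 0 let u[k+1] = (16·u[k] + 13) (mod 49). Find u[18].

Listing terms: u[0] = 36, u[1] = 1, u[2] = 29, u[3] = 36.
Since u[3] = u[0] = 36, the sequence is periodic with period 3.
So u[18] = u[0 + ((18-0) mod 3)] = u[0] = 36.

36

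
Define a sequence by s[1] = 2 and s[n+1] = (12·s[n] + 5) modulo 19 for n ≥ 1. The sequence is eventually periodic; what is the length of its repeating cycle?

6

Computing terms: s[1] = 2, s[2] = 10, s[3] = 11, s[4] = 4, s[5] = 15, s[6] = 14, s[7] = 2.
Since s[7] = s[1] = 2, the sequence is periodic with period 6.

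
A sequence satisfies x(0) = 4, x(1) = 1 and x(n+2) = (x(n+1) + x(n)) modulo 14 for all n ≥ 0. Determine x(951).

10

Listing terms: x(0) = 4; x(1) = 1; x(2) = 5; x(3) = 6; x(4) = 11; x(5) = 3; x(6) = 0; x(7) = 3; x(8) = 3; x(9) = 6; x(10) = 9; x(11) = 1; x(12) = 10; x(13) = 11; x(14) = 7; x(15) = 4; x(16) = 11; x(17) = 1; x(18) = 12; x(19) = 13; x(20) = 11; x(21) = 10; x(22) = 7; x(23) = 3; x(24) = 10; x(25) = 13; x(26) = 9; x(27) = 8; x(28) = 3; x(29) = 11; x(30) = 0; x(31) = 11; x(32) = 11; x(33) = 8; x(34) = 5; x(35) = 13; x(36) = 4; x(37) = 3; x(38) = 7; x(39) = 10; x(40) = 3; x(41) = 13; x(42) = 2; x(43) = 1; x(44) = 3; x(45) = 4; x(46) = 7; x(47) = 11; x(48) = 4; x(49) = 1.
Since (x(48), x(49)) = (x(0), x(1)) = (4, 1) (two consecutive terms determine the rest), the sequence is periodic with period 48.
So x(951) = x(0 + ((951-0) mod 48)) = x(39) = 10.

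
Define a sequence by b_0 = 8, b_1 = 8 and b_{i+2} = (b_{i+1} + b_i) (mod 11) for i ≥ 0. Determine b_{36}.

b_0 = 8, b_1 = 8, b_2 = 5, b_3 = 2, b_4 = 7, b_5 = 9, b_6 = 5, b_7 = 3, b_8 = 8, b_9 = 0, b_{10} = 8, b_{11} = 8.
Since (b_{10}, b_{11}) = (b_0, b_1) = (8, 8) (two consecutive terms determine the rest), the sequence is periodic with period 10.
So b_{36} = b_{0 + ((36-0) mod 10)} = b_6 = 5.

5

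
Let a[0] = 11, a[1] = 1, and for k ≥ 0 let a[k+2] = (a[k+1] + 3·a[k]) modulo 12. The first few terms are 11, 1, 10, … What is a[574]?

7

a[0] = 11; a[1] = 1; a[2] = 10; a[3] = 1; a[4] = 7; a[5] = 10; a[6] = 7; a[7] = 1; a[8] = 10.
Since (a[7], a[8]) = (a[1], a[2]) = (1, 10) (two consecutive terms determine the rest), the sequence is eventually periodic: after a pre-period of length 1 it cycles with period 6.
For k ≥ 1, a[k] depends only on (k - 1) mod 6. (574 - 1) mod 6 = 3, so a[574] = a[4] = 7.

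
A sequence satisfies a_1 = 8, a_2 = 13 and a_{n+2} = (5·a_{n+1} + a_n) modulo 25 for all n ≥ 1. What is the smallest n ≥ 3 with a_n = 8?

8

a_1 = 8,  a_2 = 13,  a_3 = 23,  a_4 = 3,  a_5 = 13,  a_6 = 18,  a_7 = 3,  a_8 = 8,  a_9 = 18,  a_{10} = 23,  a_{11} = 8,  a_{12} = 13.
Since (a_{11}, a_{12}) = (a_1, a_2) = (8, 13) (two consecutive terms determine the rest), the sequence is periodic with period 10.
The value 8 first appears (with n ≥ 3) at a_8.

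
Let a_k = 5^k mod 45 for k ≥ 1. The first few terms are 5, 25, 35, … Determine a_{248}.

25

a_1 = 5, a_2 = 25, a_3 = 35, a_4 = 40, a_5 = 20, a_6 = 10, a_7 = 5.
Since a_7 = a_1 = 5, the sequence is periodic with period 6.
(248 - 1) mod 6 = 1, so a_{248} = a_2 = 25.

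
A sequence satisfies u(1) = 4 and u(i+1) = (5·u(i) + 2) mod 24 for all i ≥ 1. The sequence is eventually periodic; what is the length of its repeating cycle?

4

Computing terms: u(1) = 4; u(2) = 22; u(3) = 16; u(4) = 10; u(5) = 4.
Since u(5) = u(1) = 4, the sequence is periodic with period 4.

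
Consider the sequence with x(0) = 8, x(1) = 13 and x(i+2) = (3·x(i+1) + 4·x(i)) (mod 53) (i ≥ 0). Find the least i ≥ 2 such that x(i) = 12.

x(0) = 8,  x(1) = 13,  x(2) = 18,  x(3) = 0,  x(4) = 19,  x(5) = 4,  x(6) = 35,  x(7) = 15,  x(8) = 26,  x(9) = 32,  x(10) = 41,  x(11) = 39,  x(12) = 16,  x(13) = 45,  x(14) = 40,  x(15) = 35,  x(16) = 0,  x(17) = 34,  x(18) = 49,  x(19) = 18,  x(20) = 38,  x(21) = 27,  x(22) = 21,  x(23) = 12,  x(24) = 14,  x(25) = 37,  x(26) = 8,  x(27) = 13.
Since (x(26), x(27)) = (x(0), x(1)) = (8, 13) (two consecutive terms determine the rest), the sequence is periodic with period 26.
The value 12 first appears (with i ≥ 2) at x(23).

23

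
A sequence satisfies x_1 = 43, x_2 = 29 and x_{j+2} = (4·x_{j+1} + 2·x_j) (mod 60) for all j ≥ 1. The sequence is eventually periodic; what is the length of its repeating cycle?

We have x_1 = 43,  x_2 = 29,  x_3 = 22,  x_4 = 26,  x_5 = 28,  x_6 = 44,  x_7 = 52,  x_8 = 56,  x_9 = 28,  x_{10} = 44.
Since (x_9, x_{10}) = (x_5, x_6) = (28, 44) (two consecutive terms determine the rest), the sequence is eventually periodic: after a pre-period of length 4 it cycles with period 4.

4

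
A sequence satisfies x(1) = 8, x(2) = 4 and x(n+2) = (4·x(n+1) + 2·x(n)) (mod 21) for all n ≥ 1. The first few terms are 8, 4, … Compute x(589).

Computing terms: x(1) = 8,  x(2) = 4,  x(3) = 11,  x(4) = 10,  x(5) = 20,  x(6) = 16,  x(7) = 20,  x(8) = 7,  x(9) = 5,  x(10) = 13,  x(11) = 20,  x(12) = 1,  x(13) = 2,  x(14) = 10,  x(15) = 2,  x(16) = 7,  x(17) = 11,  x(18) = 16,  x(19) = 2,  x(20) = 19,  x(21) = 17,  x(22) = 1,  x(23) = 17,  x(24) = 7,  x(25) = 20,  x(26) = 10,  x(27) = 17,  x(28) = 4,  x(29) = 8,  x(30) = 19,  x(31) = 8,  x(32) = 7,  x(33) = 2,  x(34) = 1,  x(35) = 8,  x(36) = 13,  x(37) = 5,  x(38) = 4,  x(39) = 5,  x(40) = 7,  x(41) = 17,  x(42) = 19,  x(43) = 5,  x(44) = 16,  x(45) = 11,  x(46) = 13,  x(47) = 11,  x(48) = 7,  x(49) = 8,  x(50) = 4.
The sequence repeats with period 48.
So x(589) = x(1 + ((589-1) mod 48)) = x(13) = 2.

2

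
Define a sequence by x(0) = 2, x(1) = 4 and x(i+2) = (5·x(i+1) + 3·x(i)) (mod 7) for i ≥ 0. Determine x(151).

Computing terms: x(0) = 2, x(1) = 4, x(2) = 5, x(3) = 2, x(4) = 4.
Since (x(3), x(4)) = (x(0), x(1)) = (2, 4) (two consecutive terms determine the rest), the sequence is periodic with period 3.
So x(151) = x(0 + ((151-0) mod 3)) = x(1) = 4.

4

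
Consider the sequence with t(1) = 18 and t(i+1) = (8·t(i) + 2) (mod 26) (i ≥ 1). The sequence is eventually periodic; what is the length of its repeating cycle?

Computing terms: t(1) = 18,  t(2) = 16,  t(3) = 0,  t(4) = 2,  t(5) = 18.
The sequence repeats with period 4.

4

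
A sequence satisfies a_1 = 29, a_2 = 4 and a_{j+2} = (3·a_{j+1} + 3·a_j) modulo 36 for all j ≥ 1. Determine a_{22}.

9

We have a_1 = 29, a_2 = 4, a_3 = 27, a_4 = 21, a_5 = 0, a_6 = 27, a_7 = 9, a_8 = 0, a_9 = 27.
Since (a_8, a_9) = (a_5, a_6) = (0, 27) (two consecutive terms determine the rest), the sequence is eventually periodic: after a pre-period of length 4 it cycles with period 3.
For j ≥ 5, a_j depends only on (j - 5) mod 3. (22 - 5) mod 3 = 2, so a_{22} = a_7 = 9.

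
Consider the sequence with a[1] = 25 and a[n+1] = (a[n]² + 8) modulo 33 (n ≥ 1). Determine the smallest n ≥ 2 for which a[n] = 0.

6

Listing terms: a[1] = 25,  a[2] = 6,  a[3] = 11,  a[4] = 30,  a[5] = 17,  a[6] = 0,  a[7] = 8,  a[8] = 6.
Since a[8] = a[2] = 6, the sequence is eventually periodic: after a pre-period of length 1 it cycles with period 6.
The value 0 first appears (with n ≥ 2) at a[6].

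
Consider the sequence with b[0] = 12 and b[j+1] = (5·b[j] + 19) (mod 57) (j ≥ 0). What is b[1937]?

34

Listing terms: b[0] = 12, b[1] = 22, b[2] = 15, b[3] = 37, b[4] = 33, b[5] = 13, b[6] = 27, b[7] = 40, b[8] = 48, b[9] = 31, b[10] = 3, b[11] = 34, b[12] = 18, b[13] = 52, b[14] = 51, b[15] = 46, b[16] = 21, b[17] = 10, b[18] = 12.
Since b[18] = b[0] = 12, the sequence is periodic with period 18.
So b[1937] = b[0 + ((1937-0) mod 18)] = b[11] = 34.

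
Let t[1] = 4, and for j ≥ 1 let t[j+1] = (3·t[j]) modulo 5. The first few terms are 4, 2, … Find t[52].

3

t[1] = 4; t[2] = 2; t[3] = 1; t[4] = 3; t[5] = 4.
The sequence repeats with period 4.
So t[52] = t[1 + ((52-1) mod 4)] = t[4] = 3.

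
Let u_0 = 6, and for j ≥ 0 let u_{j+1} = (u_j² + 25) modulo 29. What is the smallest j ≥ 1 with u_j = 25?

6

u_0 = 6; u_1 = 3; u_2 = 5; u_3 = 21; u_4 = 2; u_5 = 0; u_6 = 25; u_7 = 12; u_8 = 24; u_9 = 21.
Since u_9 = u_3 = 21, the sequence is eventually periodic: after a pre-period of length 3 it cycles with period 6.
The value 25 first appears (with j ≥ 1) at u_6.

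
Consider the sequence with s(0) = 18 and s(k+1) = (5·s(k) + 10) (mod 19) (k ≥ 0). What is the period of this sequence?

9

Computing terms: s(0) = 18; s(1) = 5; s(2) = 16; s(3) = 14; s(4) = 4; s(5) = 11; s(6) = 8; s(7) = 12; s(8) = 13; s(9) = 18.
Since s(9) = s(0) = 18, the sequence is periodic with period 9.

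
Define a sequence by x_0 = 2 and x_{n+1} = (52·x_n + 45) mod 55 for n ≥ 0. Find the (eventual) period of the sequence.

20

x_0 = 2; x_1 = 39; x_2 = 38; x_3 = 41; x_4 = 32; x_5 = 4; x_6 = 33; x_7 = 1; x_8 = 42; x_9 = 29; x_{10} = 13; x_{11} = 6; x_{12} = 27; x_{13} = 19; x_{14} = 43; x_{15} = 26; x_{16} = 22; x_{17} = 34; x_{18} = 53; x_{19} = 51; x_{20} = 2.
Since x_{20} = x_0 = 2, the sequence is periodic with period 20.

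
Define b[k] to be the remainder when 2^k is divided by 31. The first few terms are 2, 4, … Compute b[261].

Computing terms: b[1] = 2,  b[2] = 4,  b[3] = 8,  b[4] = 16,  b[5] = 1,  b[6] = 2.
Since b[6] = b[1] = 2, the sequence is periodic with period 5.
(261 - 1) mod 5 = 0, so b[261] = b[1] = 2.

2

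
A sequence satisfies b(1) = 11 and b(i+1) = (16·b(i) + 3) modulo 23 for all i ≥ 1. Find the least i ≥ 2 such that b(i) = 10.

Computing terms: b(1) = 11; b(2) = 18; b(3) = 15; b(4) = 13; b(5) = 4; b(6) = 21; b(7) = 17; b(8) = 22; b(9) = 10; b(10) = 2; b(11) = 12; b(12) = 11.
The sequence repeats with period 11.
The value 10 first appears (with i ≥ 2) at b(9).

9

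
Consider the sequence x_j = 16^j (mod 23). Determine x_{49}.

Computing terms: x_0 = 1, x_1 = 16, x_2 = 3, x_3 = 2, x_4 = 9, x_5 = 6, x_6 = 4, x_7 = 18, x_8 = 12, x_9 = 8, x_{10} = 13, x_{11} = 1.
The sequence repeats with period 11.
So x_{49} = x_{0 + ((49-0) mod 11)} = x_5 = 6.

6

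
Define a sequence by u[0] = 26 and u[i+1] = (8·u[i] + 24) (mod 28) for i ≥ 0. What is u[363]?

16

We have u[0] = 26; u[1] = 8; u[2] = 4; u[3] = 0; u[4] = 24; u[5] = 20; u[6] = 16; u[7] = 12; u[8] = 8.
Since u[8] = u[1] = 8, the sequence is eventually periodic: after a pre-period of length 1 it cycles with period 7.
For i ≥ 1, u[i] depends only on (i - 1) mod 7. (363 - 1) mod 7 = 5, so u[363] = u[6] = 16.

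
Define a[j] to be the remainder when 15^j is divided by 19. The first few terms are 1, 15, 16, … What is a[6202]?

4

We have a[0] = 1,  a[1] = 15,  a[2] = 16,  a[3] = 12,  a[4] = 9,  a[5] = 2,  a[6] = 11,  a[7] = 13,  a[8] = 5,  a[9] = 18,  a[10] = 4,  a[11] = 3,  a[12] = 7,  a[13] = 10,  a[14] = 17,  a[15] = 8,  a[16] = 6,  a[17] = 14,  a[18] = 1.
Since a[18] = a[0] = 1, the sequence is periodic with period 18.
So a[6202] = a[0 + ((6202-0) mod 18)] = a[10] = 4.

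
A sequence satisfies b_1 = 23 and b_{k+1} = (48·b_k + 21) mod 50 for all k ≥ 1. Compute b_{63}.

21

Computing terms: b_1 = 23; b_2 = 25; b_3 = 21; b_4 = 29; b_5 = 13; b_6 = 45; b_7 = 31; b_8 = 9; b_9 = 3; b_{10} = 15; b_{11} = 41; b_{12} = 39; b_{13} = 43; b_{14} = 35; b_{15} = 1; b_{16} = 19; b_{17} = 33; b_{18} = 5; b_{19} = 11; b_{20} = 49; b_{21} = 23.
Since b_{21} = b_1 = 23, the sequence is periodic with period 20.
So b_{63} = b_{1 + ((63-1) mod 20)} = b_3 = 21.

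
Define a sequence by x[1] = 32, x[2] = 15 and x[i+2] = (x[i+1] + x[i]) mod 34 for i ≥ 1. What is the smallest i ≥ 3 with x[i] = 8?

7

x[1] = 32; x[2] = 15; x[3] = 13; x[4] = 28; x[5] = 7; x[6] = 1; x[7] = 8; x[8] = 9; x[9] = 17; x[10] = 26; x[11] = 9; x[12] = 1; x[13] = 10; x[14] = 11; x[15] = 21; x[16] = 32; x[17] = 19; x[18] = 17; x[19] = 2; x[20] = 19; x[21] = 21; x[22] = 6; x[23] = 27; x[24] = 33; x[25] = 26; x[26] = 25; x[27] = 17; x[28] = 8; x[29] = 25; x[30] = 33; x[31] = 24; x[32] = 23; x[33] = 13; x[34] = 2; x[35] = 15; x[36] = 17; x[37] = 32; x[38] = 15.
Since (x[37], x[38]) = (x[1], x[2]) = (32, 15) (two consecutive terms determine the rest), the sequence is periodic with period 36.
The value 8 first appears (with i ≥ 3) at x[7].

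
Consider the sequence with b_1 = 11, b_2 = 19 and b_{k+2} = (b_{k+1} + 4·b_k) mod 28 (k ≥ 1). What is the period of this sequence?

Listing terms: b_1 = 11; b_2 = 19; b_3 = 7; b_4 = 27; b_5 = 27; b_6 = 23; b_7 = 19; b_8 = 27; b_9 = 19; b_{10} = 15; b_{11} = 7; b_{12} = 11; b_{13} = 11; b_{14} = 27; b_{15} = 15; b_{16} = 11; b_{17} = 15; b_{18} = 3; b_{19} = 7; b_{20} = 19; b_{21} = 19; b_{22} = 11; b_{23} = 3; b_{24} = 19; b_{25} = 3; b_{26} = 23; b_{27} = 7; b_{28} = 15; b_{29} = 15; b_{30} = 19; b_{31} = 23; b_{32} = 15; b_{33} = 23; b_{34} = 27; b_{35} = 7; b_{36} = 3; b_{37} = 3; b_{38} = 15; b_{39} = 27; b_{40} = 3; b_{41} = 27; b_{42} = 11; b_{43} = 7; b_{44} = 23; b_{45} = 23; b_{46} = 3; b_{47} = 11; b_{48} = 23; b_{49} = 11; b_{50} = 19.
Since (b_{49}, b_{50}) = (b_1, b_2) = (11, 19) (two consecutive terms determine the rest), the sequence is periodic with period 48.

48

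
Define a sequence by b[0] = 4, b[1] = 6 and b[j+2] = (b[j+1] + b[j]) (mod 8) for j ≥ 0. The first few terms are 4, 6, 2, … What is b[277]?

Listing terms: b[0] = 4,  b[1] = 6,  b[2] = 2,  b[3] = 0,  b[4] = 2,  b[5] = 2,  b[6] = 4,  b[7] = 6.
The sequence repeats with period 6.
So b[277] = b[0 + ((277-0) mod 6)] = b[1] = 6.

6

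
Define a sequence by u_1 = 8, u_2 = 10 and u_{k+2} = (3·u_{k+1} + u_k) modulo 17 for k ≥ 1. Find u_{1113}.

We have u_1 = 8,  u_2 = 10,  u_3 = 4,  u_4 = 5,  u_5 = 2,  u_6 = 11,  u_7 = 1,  u_8 = 14,  u_9 = 9,  u_{10} = 7,  u_{11} = 13,  u_{12} = 12,  u_{13} = 15,  u_{14} = 6,  u_{15} = 16,  u_{16} = 3,  u_{17} = 8,  u_{18} = 10.
Since (u_{17}, u_{18}) = (u_1, u_2) = (8, 10) (two consecutive terms determine the rest), the sequence is periodic with period 16.
(1113 - 1) mod 16 = 8, so u_{1113} = u_9 = 9.

9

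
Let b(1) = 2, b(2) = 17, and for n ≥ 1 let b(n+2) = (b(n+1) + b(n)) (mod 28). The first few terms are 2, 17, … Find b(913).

b(1) = 2; b(2) = 17; b(3) = 19; b(4) = 8; b(5) = 27; b(6) = 7; b(7) = 6; b(8) = 13; b(9) = 19; b(10) = 4; b(11) = 23; b(12) = 27; b(13) = 22; b(14) = 21; b(15) = 15; b(16) = 8; b(17) = 23; b(18) = 3; b(19) = 26; b(20) = 1; b(21) = 27; b(22) = 0; b(23) = 27; b(24) = 27; b(25) = 26; b(26) = 25; b(27) = 23; b(28) = 20; b(29) = 15; b(30) = 7; b(31) = 22; b(32) = 1; b(33) = 23; b(34) = 24; b(35) = 19; b(36) = 15; b(37) = 6; b(38) = 21; b(39) = 27; b(40) = 20; b(41) = 19; b(42) = 11; b(43) = 2; b(44) = 13; b(45) = 15; b(46) = 0; b(47) = 15; b(48) = 15; b(49) = 2; b(50) = 17.
The sequence repeats with period 48.
So b(913) = b(1 + ((913-1) mod 48)) = b(1) = 2.

2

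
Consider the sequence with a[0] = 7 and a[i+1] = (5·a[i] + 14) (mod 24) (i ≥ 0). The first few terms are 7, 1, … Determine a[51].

a[0] = 7; a[1] = 1; a[2] = 19; a[3] = 13; a[4] = 7.
The sequence repeats with period 4.
(51 - 0) mod 4 = 3, so a[51] = a[3] = 13.

13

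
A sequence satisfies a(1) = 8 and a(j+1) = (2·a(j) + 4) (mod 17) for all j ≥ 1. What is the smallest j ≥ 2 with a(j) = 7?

4

We have a(1) = 8, a(2) = 3, a(3) = 10, a(4) = 7, a(5) = 1, a(6) = 6, a(7) = 16, a(8) = 2, a(9) = 8.
Since a(9) = a(1) = 8, the sequence is periodic with period 8.
The value 7 first appears (with j ≥ 2) at a(4).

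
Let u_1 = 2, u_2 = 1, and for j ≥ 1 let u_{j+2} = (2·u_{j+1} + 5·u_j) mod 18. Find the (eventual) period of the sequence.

We have u_1 = 2,  u_2 = 1,  u_3 = 12,  u_4 = 11,  u_5 = 10,  u_6 = 3,  u_7 = 2,  u_8 = 1.
The sequence repeats with period 6.

6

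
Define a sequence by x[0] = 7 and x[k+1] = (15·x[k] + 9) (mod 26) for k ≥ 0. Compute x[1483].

We have x[0] = 7,  x[1] = 10,  x[2] = 3,  x[3] = 2,  x[4] = 13,  x[5] = 22,  x[6] = 1,  x[7] = 24,  x[8] = 5,  x[9] = 6,  x[10] = 21,  x[11] = 12,  x[12] = 7.
The sequence repeats with period 12.
(1483 - 0) mod 12 = 7, so x[1483] = x[7] = 24.

24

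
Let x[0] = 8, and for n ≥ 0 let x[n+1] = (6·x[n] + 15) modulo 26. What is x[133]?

Computing terms: x[0] = 8, x[1] = 11, x[2] = 3, x[3] = 7, x[4] = 5, x[5] = 19, x[6] = 25, x[7] = 9, x[8] = 17, x[9] = 13, x[10] = 15, x[11] = 1, x[12] = 21, x[13] = 11.
Since x[13] = x[1] = 11, the sequence is eventually periodic: after a pre-period of length 1 it cycles with period 12.
For n ≥ 1, x[n] depends only on (n - 1) mod 12. (133 - 1) mod 12 = 0, so x[133] = x[1] = 11.

11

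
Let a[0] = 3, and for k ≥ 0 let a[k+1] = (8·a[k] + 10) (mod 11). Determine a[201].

Computing terms: a[0] = 3,  a[1] = 1,  a[2] = 7,  a[3] = 0,  a[4] = 10,  a[5] = 2,  a[6] = 4,  a[7] = 9,  a[8] = 5,  a[9] = 6,  a[10] = 3.
Since a[10] = a[0] = 3, the sequence is periodic with period 10.
(201 - 0) mod 10 = 1, so a[201] = a[1] = 1.

1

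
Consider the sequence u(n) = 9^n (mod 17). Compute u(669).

8

u(0) = 1, u(1) = 9, u(2) = 13, u(3) = 15, u(4) = 16, u(5) = 8, u(6) = 4, u(7) = 2, u(8) = 1.
Since u(8) = u(0) = 1, the sequence is periodic with period 8.
So u(669) = u(0 + ((669-0) mod 8)) = u(5) = 8.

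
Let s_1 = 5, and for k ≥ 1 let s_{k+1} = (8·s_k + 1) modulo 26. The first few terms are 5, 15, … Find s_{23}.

Computing terms: s_1 = 5; s_2 = 15; s_3 = 17; s_4 = 7; s_5 = 5.
Since s_5 = s_1 = 5, the sequence is periodic with period 4.
So s_{23} = s_{1 + ((23-1) mod 4)} = s_3 = 17.

17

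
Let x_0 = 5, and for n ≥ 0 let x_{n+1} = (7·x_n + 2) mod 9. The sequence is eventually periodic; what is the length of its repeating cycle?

We have x_0 = 5; x_1 = 1; x_2 = 0; x_3 = 2; x_4 = 7; x_5 = 6; x_6 = 8; x_7 = 4; x_8 = 3; x_9 = 5.
The sequence repeats with period 9.

9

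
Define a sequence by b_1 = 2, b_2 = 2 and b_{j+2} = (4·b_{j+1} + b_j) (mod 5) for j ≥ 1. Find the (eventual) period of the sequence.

20

b_1 = 2; b_2 = 2; b_3 = 0; b_4 = 2; b_5 = 3; b_6 = 4; b_7 = 4; b_8 = 0; b_9 = 4; b_{10} = 1; b_{11} = 3; b_{12} = 3; b_{13} = 0; b_{14} = 3; b_{15} = 2; b_{16} = 1; b_{17} = 1; b_{18} = 0; b_{19} = 1; b_{20} = 4; b_{21} = 2; b_{22} = 2.
Since (b_{21}, b_{22}) = (b_1, b_2) = (2, 2) (two consecutive terms determine the rest), the sequence is periodic with period 20.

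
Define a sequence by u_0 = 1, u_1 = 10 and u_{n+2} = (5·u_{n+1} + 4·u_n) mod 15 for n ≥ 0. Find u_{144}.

1

We have u_0 = 1, u_1 = 10, u_2 = 9, u_3 = 10, u_4 = 11, u_5 = 5, u_6 = 9, u_7 = 5, u_8 = 1, u_9 = 10.
The sequence repeats with period 8.
So u_{144} = u_{0 + ((144-0) mod 8)} = u_0 = 1.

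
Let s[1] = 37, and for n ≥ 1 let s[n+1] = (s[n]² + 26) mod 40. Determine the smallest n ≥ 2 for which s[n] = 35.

2

We have s[1] = 37; s[2] = 35; s[3] = 11; s[4] = 27; s[5] = 35.
Since s[5] = s[2] = 35, the sequence is eventually periodic: after a pre-period of length 1 it cycles with period 3.
The value 35 first appears (with n ≥ 2) at s[2].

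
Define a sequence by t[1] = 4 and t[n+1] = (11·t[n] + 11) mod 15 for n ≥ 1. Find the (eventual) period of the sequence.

We have t[1] = 4, t[2] = 10, t[3] = 1, t[4] = 7, t[5] = 13, t[6] = 4.
The sequence repeats with period 5.

5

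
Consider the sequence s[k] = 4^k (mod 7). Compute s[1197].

1

Listing terms: s[1] = 4,  s[2] = 2,  s[3] = 1,  s[4] = 4.
The sequence repeats with period 3.
(1197 - 1) mod 3 = 2, so s[1197] = s[3] = 1.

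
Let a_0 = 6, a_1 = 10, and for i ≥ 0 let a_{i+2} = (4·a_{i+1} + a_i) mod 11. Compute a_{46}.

Listing terms: a_0 = 6, a_1 = 10, a_2 = 2, a_3 = 7, a_4 = 8, a_5 = 6, a_6 = 10.
Since (a_5, a_6) = (a_0, a_1) = (6, 10) (two consecutive terms determine the rest), the sequence is periodic with period 5.
(46 - 0) mod 5 = 1, so a_{46} = a_1 = 10.

10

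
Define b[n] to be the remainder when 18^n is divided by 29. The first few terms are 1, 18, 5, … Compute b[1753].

We have b[0] = 1, b[1] = 18, b[2] = 5, b[3] = 3, b[4] = 25, b[5] = 15, b[6] = 9, b[7] = 17, b[8] = 16, b[9] = 27, b[10] = 22, b[11] = 19, b[12] = 23, b[13] = 8, b[14] = 28, b[15] = 11, b[16] = 24, b[17] = 26, b[18] = 4, b[19] = 14, b[20] = 20, b[21] = 12, b[22] = 13, b[23] = 2, b[24] = 7, b[25] = 10, b[26] = 6, b[27] = 21, b[28] = 1.
The sequence repeats with period 28.
(1753 - 0) mod 28 = 17, so b[1753] = b[17] = 26.

26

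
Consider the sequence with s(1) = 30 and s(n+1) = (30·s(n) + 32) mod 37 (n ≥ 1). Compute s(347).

11

We have s(1) = 30, s(2) = 7, s(3) = 20, s(4) = 3, s(5) = 11, s(6) = 29, s(7) = 14, s(8) = 8, s(9) = 13, s(10) = 15, s(11) = 1, s(12) = 25, s(13) = 5, s(14) = 34, s(15) = 16, s(16) = 31, s(17) = 0, s(18) = 32, s(19) = 30.
The sequence repeats with period 18.
So s(347) = s(1 + ((347-1) mod 18)) = s(5) = 11.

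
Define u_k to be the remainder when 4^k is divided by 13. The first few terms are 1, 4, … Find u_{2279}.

Computing terms: u_0 = 1; u_1 = 4; u_2 = 3; u_3 = 12; u_4 = 9; u_5 = 10; u_6 = 1.
The sequence repeats with period 6.
So u_{2279} = u_{0 + ((2279-0) mod 6)} = u_5 = 10.

10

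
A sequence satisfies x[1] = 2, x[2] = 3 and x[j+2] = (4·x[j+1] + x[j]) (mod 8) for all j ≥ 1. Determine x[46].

We have x[1] = 2; x[2] = 3; x[3] = 6; x[4] = 3; x[5] = 2; x[6] = 3.
The sequence repeats with period 4.
(46 - 1) mod 4 = 1, so x[46] = x[2] = 3.

3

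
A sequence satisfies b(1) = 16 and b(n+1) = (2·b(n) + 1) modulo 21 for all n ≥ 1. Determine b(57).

4

We have b(1) = 16; b(2) = 12; b(3) = 4; b(4) = 9; b(5) = 19; b(6) = 18; b(7) = 16.
Since b(7) = b(1) = 16, the sequence is periodic with period 6.
(57 - 1) mod 6 = 2, so b(57) = b(3) = 4.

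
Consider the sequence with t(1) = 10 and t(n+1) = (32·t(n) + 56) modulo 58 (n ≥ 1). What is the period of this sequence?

t(1) = 10,  t(2) = 28,  t(3) = 24,  t(4) = 12,  t(5) = 34,  t(6) = 42,  t(7) = 8,  t(8) = 22,  t(9) = 6,  t(10) = 16,  t(11) = 46,  t(12) = 20,  t(13) = 0,  t(14) = 56,  t(15) = 50,  t(16) = 32,  t(17) = 36,  t(18) = 48,  t(19) = 26,  t(20) = 18,  t(21) = 52,  t(22) = 38,  t(23) = 54,  t(24) = 44,  t(25) = 14,  t(26) = 40,  t(27) = 2,  t(28) = 4,  t(29) = 10.
Since t(29) = t(1) = 10, the sequence is periodic with period 28.

28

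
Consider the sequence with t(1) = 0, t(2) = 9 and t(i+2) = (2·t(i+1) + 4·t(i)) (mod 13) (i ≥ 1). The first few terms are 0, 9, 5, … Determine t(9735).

11

Listing terms: t(1) = 0; t(2) = 9; t(3) = 5; t(4) = 7; t(5) = 8; t(6) = 5; t(7) = 3; t(8) = 0; t(9) = 12; t(10) = 11; t(11) = 5; t(12) = 2; t(13) = 11; t(14) = 4; t(15) = 0; t(16) = 3; t(17) = 6; t(18) = 11; t(19) = 7; t(20) = 6; t(21) = 1; t(22) = 0; t(23) = 4; t(24) = 8; t(25) = 6; t(26) = 5; t(27) = 8; t(28) = 10; t(29) = 0; t(30) = 1; t(31) = 2; t(32) = 8; t(33) = 11; t(34) = 2; t(35) = 9; t(36) = 0; t(37) = 10; t(38) = 7; t(39) = 2; t(40) = 6; t(41) = 7; t(42) = 12; t(43) = 0; t(44) = 9.
The sequence repeats with period 42.
(9735 - 1) mod 42 = 32, so t(9735) = t(33) = 11.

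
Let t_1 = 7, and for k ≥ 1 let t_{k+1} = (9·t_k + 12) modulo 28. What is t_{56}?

19

We have t_1 = 7,  t_2 = 19,  t_3 = 15,  t_4 = 7.
Since t_4 = t_1 = 7, the sequence is periodic with period 3.
So t_{56} = t_{1 + ((56-1) mod 3)} = t_2 = 19.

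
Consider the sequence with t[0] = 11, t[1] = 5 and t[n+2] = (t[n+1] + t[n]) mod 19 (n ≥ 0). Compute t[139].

Computing terms: t[0] = 11,  t[1] = 5,  t[2] = 16,  t[3] = 2,  t[4] = 18,  t[5] = 1,  t[6] = 0,  t[7] = 1,  t[8] = 1,  t[9] = 2,  t[10] = 3,  t[11] = 5,  t[12] = 8,  t[13] = 13,  t[14] = 2,  t[15] = 15,  t[16] = 17,  t[17] = 13,  t[18] = 11,  t[19] = 5.
The sequence repeats with period 18.
So t[139] = t[0 + ((139-0) mod 18)] = t[13] = 13.

13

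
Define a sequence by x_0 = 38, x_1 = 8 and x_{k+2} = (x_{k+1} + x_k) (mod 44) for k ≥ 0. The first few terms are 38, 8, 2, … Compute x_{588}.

2

Listing terms: x_0 = 38,  x_1 = 8,  x_2 = 2,  x_3 = 10,  x_4 = 12,  x_5 = 22,  x_6 = 34,  x_7 = 12,  x_8 = 2,  x_9 = 14,  x_{10} = 16,  x_{11} = 30,  x_{12} = 2,  x_{13} = 32,  x_{14} = 34,  x_{15} = 22,  x_{16} = 12,  x_{17} = 34,  x_{18} = 2,  x_{19} = 36,  x_{20} = 38,  x_{21} = 30,  x_{22} = 24,  x_{23} = 10,  x_{24} = 34,  x_{25} = 0,  x_{26} = 34,  x_{27} = 34,  x_{28} = 24,  x_{29} = 14,  x_{30} = 38,  x_{31} = 8.
Since (x_{30}, x_{31}) = (x_0, x_1) = (38, 8) (two consecutive terms determine the rest), the sequence is periodic with period 30.
So x_{588} = x_{0 + ((588-0) mod 30)} = x_{18} = 2.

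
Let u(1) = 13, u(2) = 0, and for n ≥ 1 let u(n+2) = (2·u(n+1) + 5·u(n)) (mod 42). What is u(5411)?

39

Computing terms: u(1) = 13; u(2) = 0; u(3) = 23; u(4) = 4; u(5) = 39; u(6) = 14; u(7) = 13; u(8) = 12; u(9) = 5; u(10) = 28; u(11) = 39; u(12) = 8; u(13) = 1; u(14) = 0; u(15) = 5; u(16) = 10; u(17) = 3; u(18) = 14; u(19) = 1; u(20) = 30; u(21) = 23; u(22) = 28; u(23) = 3; u(24) = 20; u(25) = 13; u(26) = 0.
Since (u(25), u(26)) = (u(1), u(2)) = (13, 0) (two consecutive terms determine the rest), the sequence is periodic with period 24.
So u(5411) = u(1 + ((5411-1) mod 24)) = u(11) = 39.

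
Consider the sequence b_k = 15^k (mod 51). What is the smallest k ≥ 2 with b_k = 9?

3

Computing terms: b_1 = 15,  b_2 = 21,  b_3 = 9,  b_4 = 33,  b_5 = 36,  b_6 = 30,  b_7 = 42,  b_8 = 18,  b_9 = 15.
Since b_9 = b_1 = 15, the sequence is periodic with period 8.
The value 9 first appears (with k ≥ 2) at b_3.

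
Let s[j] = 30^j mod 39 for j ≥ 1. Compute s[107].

36

Listing terms: s[1] = 30,  s[2] = 3,  s[3] = 12,  s[4] = 9,  s[5] = 36,  s[6] = 27,  s[7] = 30.
The sequence repeats with period 6.
So s[107] = s[1 + ((107-1) mod 6)] = s[5] = 36.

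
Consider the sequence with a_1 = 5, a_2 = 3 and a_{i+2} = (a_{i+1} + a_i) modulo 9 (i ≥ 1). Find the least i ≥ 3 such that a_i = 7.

We have a_1 = 5,  a_2 = 3,  a_3 = 8,  a_4 = 2,  a_5 = 1,  a_6 = 3,  a_7 = 4,  a_8 = 7,  a_9 = 2,  a_{10} = 0,  a_{11} = 2,  a_{12} = 2,  a_{13} = 4,  a_{14} = 6,  a_{15} = 1,  a_{16} = 7,  a_{17} = 8,  a_{18} = 6,  a_{19} = 5,  a_{20} = 2,  a_{21} = 7,  a_{22} = 0,  a_{23} = 7,  a_{24} = 7,  a_{25} = 5,  a_{26} = 3.
Since (a_{25}, a_{26}) = (a_1, a_2) = (5, 3) (two consecutive terms determine the rest), the sequence is periodic with period 24.
The value 7 first appears (with i ≥ 3) at a_8.

8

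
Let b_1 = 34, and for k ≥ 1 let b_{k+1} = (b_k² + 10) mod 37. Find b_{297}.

b_1 = 34,  b_2 = 19,  b_3 = 1,  b_4 = 11,  b_5 = 20,  b_6 = 3,  b_7 = 19.
Since b_7 = b_2 = 19, the sequence is eventually periodic: after a pre-period of length 1 it cycles with period 5.
For k ≥ 2, b_k depends only on (k - 2) mod 5. (297 - 2) mod 5 = 0, so b_{297} = b_2 = 19.

19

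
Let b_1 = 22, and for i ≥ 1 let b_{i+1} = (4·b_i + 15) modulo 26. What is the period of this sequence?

We have b_1 = 22,  b_2 = 25,  b_3 = 11,  b_4 = 7,  b_5 = 17,  b_6 = 5,  b_7 = 9,  b_8 = 25.
Since b_8 = b_2 = 25, the sequence is eventually periodic: after a pre-period of length 1 it cycles with period 6.

6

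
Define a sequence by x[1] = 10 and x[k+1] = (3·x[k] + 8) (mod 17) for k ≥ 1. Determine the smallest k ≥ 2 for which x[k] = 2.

x[1] = 10,  x[2] = 4,  x[3] = 3,  x[4] = 0,  x[5] = 8,  x[6] = 15,  x[7] = 2,  x[8] = 14,  x[9] = 16,  x[10] = 5,  x[11] = 6,  x[12] = 9,  x[13] = 1,  x[14] = 11,  x[15] = 7,  x[16] = 12,  x[17] = 10.
Since x[17] = x[1] = 10, the sequence is periodic with period 16.
The value 2 first appears (with k ≥ 2) at x[7].

7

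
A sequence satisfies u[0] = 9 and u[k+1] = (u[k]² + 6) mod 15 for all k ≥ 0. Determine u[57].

u[0] = 9, u[1] = 12, u[2] = 0, u[3] = 6, u[4] = 12.
Since u[4] = u[1] = 12, the sequence is eventually periodic: after a pre-period of length 1 it cycles with period 3.
For k ≥ 1, u[k] depends only on (k - 1) mod 3. (57 - 1) mod 3 = 2, so u[57] = u[3] = 6.

6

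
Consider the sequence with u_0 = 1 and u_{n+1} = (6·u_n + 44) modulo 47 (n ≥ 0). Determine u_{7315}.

3

Listing terms: u_0 = 1, u_1 = 3, u_2 = 15, u_3 = 40, u_4 = 2, u_5 = 9, u_6 = 4, u_7 = 21, u_8 = 29, u_9 = 30, u_{10} = 36, u_{11} = 25, u_{12} = 6, u_{13} = 33, u_{14} = 7, u_{15} = 39, u_{16} = 43, u_{17} = 20, u_{18} = 23, u_{19} = 41, u_{20} = 8, u_{21} = 45, u_{22} = 32, u_{23} = 1.
The sequence repeats with period 23.
(7315 - 0) mod 23 = 1, so u_{7315} = u_1 = 3.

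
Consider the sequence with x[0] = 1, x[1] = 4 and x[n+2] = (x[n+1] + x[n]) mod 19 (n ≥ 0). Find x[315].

Listing terms: x[0] = 1; x[1] = 4; x[2] = 5; x[3] = 9; x[4] = 14; x[5] = 4; x[6] = 18; x[7] = 3; x[8] = 2; x[9] = 5; x[10] = 7; x[11] = 12; x[12] = 0; x[13] = 12; x[14] = 12; x[15] = 5; x[16] = 17; x[17] = 3; x[18] = 1; x[19] = 4.
The sequence repeats with period 18.
(315 - 0) mod 18 = 9, so x[315] = x[9] = 5.

5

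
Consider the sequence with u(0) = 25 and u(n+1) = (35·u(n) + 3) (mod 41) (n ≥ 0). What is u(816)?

Computing terms: u(0) = 25; u(1) = 17; u(2) = 24; u(3) = 23; u(4) = 29; u(5) = 34; u(6) = 4; u(7) = 20; u(8) = 6; u(9) = 8; u(10) = 37; u(11) = 27; u(12) = 5; u(13) = 14; u(14) = 1; u(15) = 38; u(16) = 21; u(17) = 0; u(18) = 3; u(19) = 26; u(20) = 11; u(21) = 19; u(22) = 12; u(23) = 13; u(24) = 7; u(25) = 2; u(26) = 32; u(27) = 16; u(28) = 30; u(29) = 28; u(30) = 40; u(31) = 9; u(32) = 31; u(33) = 22; u(34) = 35; u(35) = 39; u(36) = 15; u(37) = 36; u(38) = 33; u(39) = 10; u(40) = 25.
Since u(40) = u(0) = 25, the sequence is periodic with period 40.
(816 - 0) mod 40 = 16, so u(816) = u(16) = 21.

21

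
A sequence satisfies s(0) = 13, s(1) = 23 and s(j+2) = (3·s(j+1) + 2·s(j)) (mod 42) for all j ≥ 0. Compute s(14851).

We have s(0) = 13, s(1) = 23, s(2) = 11, s(3) = 37, s(4) = 7, s(5) = 11, s(6) = 5, s(7) = 37, s(8) = 37, s(9) = 17, s(10) = 41, s(11) = 31, s(12) = 7, s(13) = 41, s(14) = 11, s(15) = 31, s(16) = 31, s(17) = 29, s(18) = 23, s(19) = 1, s(20) = 7, s(21) = 23, s(22) = 41, s(23) = 1, s(24) = 1, s(25) = 5, s(26) = 17, s(27) = 19, s(28) = 7, s(29) = 17, s(30) = 23, s(31) = 19, s(32) = 19, s(33) = 11, s(34) = 29, s(35) = 25, s(36) = 7, s(37) = 29, s(38) = 17, s(39) = 25, s(40) = 25, s(41) = 41, s(42) = 5, s(43) = 13, s(44) = 7, s(45) = 5, s(46) = 29, s(47) = 13, s(48) = 13, s(49) = 23.
The sequence repeats with period 48.
So s(14851) = s(0 + ((14851-0) mod 48)) = s(19) = 1.

1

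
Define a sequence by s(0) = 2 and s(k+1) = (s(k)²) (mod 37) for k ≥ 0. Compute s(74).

16

s(0) = 2, s(1) = 4, s(2) = 16, s(3) = 34, s(4) = 9, s(5) = 7, s(6) = 12, s(7) = 33, s(8) = 16.
Since s(8) = s(2) = 16, the sequence is eventually periodic: after a pre-period of length 2 it cycles with period 6.
For k ≥ 2, s(k) depends only on (k - 2) mod 6. (74 - 2) mod 6 = 0, so s(74) = s(2) = 16.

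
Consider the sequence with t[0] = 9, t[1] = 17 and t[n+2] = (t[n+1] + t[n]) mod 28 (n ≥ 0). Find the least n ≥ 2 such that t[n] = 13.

Computing terms: t[0] = 9, t[1] = 17, t[2] = 26, t[3] = 15, t[4] = 13, t[5] = 0, t[6] = 13, t[7] = 13, t[8] = 26, t[9] = 11, t[10] = 9, t[11] = 20, t[12] = 1, t[13] = 21, t[14] = 22, t[15] = 15, t[16] = 9, t[17] = 24, t[18] = 5, t[19] = 1, t[20] = 6, t[21] = 7, t[22] = 13, t[23] = 20, t[24] = 5, t[25] = 25, t[26] = 2, t[27] = 27, t[28] = 1, t[29] = 0, t[30] = 1, t[31] = 1, t[32] = 2, t[33] = 3, t[34] = 5, t[35] = 8, t[36] = 13, t[37] = 21, t[38] = 6, t[39] = 27, t[40] = 5, t[41] = 4, t[42] = 9, t[43] = 13, t[44] = 22, t[45] = 7, t[46] = 1, t[47] = 8, t[48] = 9, t[49] = 17.
Since (t[48], t[49]) = (t[0], t[1]) = (9, 17) (two consecutive terms determine the rest), the sequence is periodic with period 48.
The value 13 first appears (with n ≥ 2) at t[4].

4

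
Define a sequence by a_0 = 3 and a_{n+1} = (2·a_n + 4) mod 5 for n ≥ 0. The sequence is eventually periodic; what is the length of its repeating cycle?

4

Computing terms: a_0 = 3, a_1 = 0, a_2 = 4, a_3 = 2, a_4 = 3.
Since a_4 = a_0 = 3, the sequence is periodic with period 4.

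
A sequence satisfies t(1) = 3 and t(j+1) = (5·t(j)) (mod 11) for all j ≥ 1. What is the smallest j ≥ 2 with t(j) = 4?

2

We have t(1) = 3, t(2) = 4, t(3) = 9, t(4) = 1, t(5) = 5, t(6) = 3.
Since t(6) = t(1) = 3, the sequence is periodic with period 5.
The value 4 first appears (with j ≥ 2) at t(2).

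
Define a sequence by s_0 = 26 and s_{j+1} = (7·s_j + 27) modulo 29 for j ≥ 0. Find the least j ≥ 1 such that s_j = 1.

We have s_0 = 26, s_1 = 6, s_2 = 11, s_3 = 17, s_4 = 1, s_5 = 5, s_6 = 4, s_7 = 26.
The sequence repeats with period 7.
The value 1 first appears (with j ≥ 1) at s_4.

4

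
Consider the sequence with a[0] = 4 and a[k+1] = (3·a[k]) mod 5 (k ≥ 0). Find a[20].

4

Computing terms: a[0] = 4, a[1] = 2, a[2] = 1, a[3] = 3, a[4] = 4.
Since a[4] = a[0] = 4, the sequence is periodic with period 4.
(20 - 0) mod 4 = 0, so a[20] = a[0] = 4.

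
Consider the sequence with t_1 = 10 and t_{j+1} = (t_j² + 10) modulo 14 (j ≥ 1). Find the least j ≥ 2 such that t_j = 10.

4

We have t_1 = 10, t_2 = 12, t_3 = 0, t_4 = 10.
The sequence repeats with period 3.
The value 10 next appears (with j ≥ 2) at t_4.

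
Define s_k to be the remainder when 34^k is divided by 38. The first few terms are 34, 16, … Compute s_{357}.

8

Computing terms: s_1 = 34; s_2 = 16; s_3 = 12; s_4 = 28; s_5 = 2; s_6 = 30; s_7 = 32; s_8 = 24; s_9 = 18; s_{10} = 4; s_{11} = 22; s_{12} = 26; s_{13} = 10; s_{14} = 36; s_{15} = 8; s_{16} = 6; s_{17} = 14; s_{18} = 20; s_{19} = 34.
The sequence repeats with period 18.
So s_{357} = s_{1 + ((357-1) mod 18)} = s_{15} = 8.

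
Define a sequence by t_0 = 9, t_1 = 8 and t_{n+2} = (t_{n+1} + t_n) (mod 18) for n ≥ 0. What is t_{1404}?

We have t_0 = 9, t_1 = 8, t_2 = 17, t_3 = 7, t_4 = 6, t_5 = 13, t_6 = 1, t_7 = 14, t_8 = 15, t_9 = 11, t_{10} = 8, t_{11} = 1, t_{12} = 9, t_{13} = 10, t_{14} = 1, t_{15} = 11, t_{16} = 12, t_{17} = 5, t_{18} = 17, t_{19} = 4, t_{20} = 3, t_{21} = 7, t_{22} = 10, t_{23} = 17, t_{24} = 9, t_{25} = 8.
Since (t_{24}, t_{25}) = (t_0, t_1) = (9, 8) (two consecutive terms determine the rest), the sequence is periodic with period 24.
So t_{1404} = t_{0 + ((1404-0) mod 24)} = t_{12} = 9.

9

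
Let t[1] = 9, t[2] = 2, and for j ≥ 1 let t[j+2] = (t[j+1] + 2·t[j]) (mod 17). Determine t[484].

Listing terms: t[1] = 9; t[2] = 2; t[3] = 3; t[4] = 7; t[5] = 13; t[6] = 10; t[7] = 2; t[8] = 5; t[9] = 9; t[10] = 2.
Since (t[9], t[10]) = (t[1], t[2]) = (9, 2) (two consecutive terms determine the rest), the sequence is periodic with period 8.
So t[484] = t[1 + ((484-1) mod 8)] = t[4] = 7.

7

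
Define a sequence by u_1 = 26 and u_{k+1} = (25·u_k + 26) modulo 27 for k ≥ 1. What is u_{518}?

We have u_1 = 26,  u_2 = 1,  u_3 = 24,  u_4 = 5,  u_5 = 16,  u_6 = 21,  u_7 = 11,  u_8 = 4,  u_9 = 18,  u_{10} = 17,  u_{11} = 19,  u_{12} = 15,  u_{13} = 23,  u_{14} = 7,  u_{15} = 12,  u_{16} = 2,  u_{17} = 22,  u_{18} = 9,  u_{19} = 8,  u_{20} = 10,  u_{21} = 6,  u_{22} = 14,  u_{23} = 25,  u_{24} = 3,  u_{25} = 20,  u_{26} = 13,  u_{27} = 0,  u_{28} = 26.
The sequence repeats with period 27.
So u_{518} = u_{1 + ((518-1) mod 27)} = u_5 = 16.

16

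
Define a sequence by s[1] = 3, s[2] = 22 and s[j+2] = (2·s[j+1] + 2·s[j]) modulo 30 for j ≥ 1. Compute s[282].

Computing terms: s[1] = 3; s[2] = 22; s[3] = 20; s[4] = 24; s[5] = 28; s[6] = 14; s[7] = 24; s[8] = 16; s[9] = 20; s[10] = 12; s[11] = 4; s[12] = 2; s[13] = 12; s[14] = 28; s[15] = 20; s[16] = 6; s[17] = 22; s[18] = 26; s[19] = 6; s[20] = 4; s[21] = 20; s[22] = 18; s[23] = 16; s[24] = 8; s[25] = 18; s[26] = 22; s[27] = 20.
Since (s[26], s[27]) = (s[2], s[3]) = (22, 20) (two consecutive terms determine the rest), the sequence is eventually periodic: after a pre-period of length 1 it cycles with period 24.
For j ≥ 2, s[j] depends only on (j - 2) mod 24. (282 - 2) mod 24 = 16, so s[282] = s[18] = 26.

26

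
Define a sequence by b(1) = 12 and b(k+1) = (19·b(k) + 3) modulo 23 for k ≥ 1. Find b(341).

We have b(1) = 12, b(2) = 1, b(3) = 22, b(4) = 7, b(5) = 21, b(6) = 11, b(7) = 5, b(8) = 6, b(9) = 2, b(10) = 18, b(11) = 0, b(12) = 3, b(13) = 14, b(14) = 16, b(15) = 8, b(16) = 17, b(17) = 4, b(18) = 10, b(19) = 9, b(20) = 13, b(21) = 20, b(22) = 15, b(23) = 12.
The sequence repeats with period 22.
(341 - 1) mod 22 = 10, so b(341) = b(11) = 0.

0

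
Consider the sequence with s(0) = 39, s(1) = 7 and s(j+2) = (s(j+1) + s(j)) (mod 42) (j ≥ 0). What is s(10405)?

5

s(0) = 39, s(1) = 7, s(2) = 4, s(3) = 11, s(4) = 15, s(5) = 26, s(6) = 41, s(7) = 25, s(8) = 24, s(9) = 7, s(10) = 31, s(11) = 38, s(12) = 27, s(13) = 23, s(14) = 8, s(15) = 31, s(16) = 39, s(17) = 28, s(18) = 25, s(19) = 11, s(20) = 36, s(21) = 5, s(22) = 41, s(23) = 4, s(24) = 3, s(25) = 7, s(26) = 10, s(27) = 17, s(28) = 27, s(29) = 2, s(30) = 29, s(31) = 31, s(32) = 18, s(33) = 7, s(34) = 25, s(35) = 32, s(36) = 15, s(37) = 5, s(38) = 20, s(39) = 25, s(40) = 3, s(41) = 28, s(42) = 31, s(43) = 17, s(44) = 6, s(45) = 23, s(46) = 29, s(47) = 10, s(48) = 39, s(49) = 7.
The sequence repeats with period 48.
So s(10405) = s(0 + ((10405-0) mod 48)) = s(37) = 5.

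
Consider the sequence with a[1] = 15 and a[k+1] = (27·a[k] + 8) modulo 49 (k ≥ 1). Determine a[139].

We have a[1] = 15,  a[2] = 21,  a[3] = 36,  a[4] = 0,  a[5] = 8,  a[6] = 28,  a[7] = 29,  a[8] = 7,  a[9] = 1,  a[10] = 35,  a[11] = 22,  a[12] = 14,  a[13] = 43,  a[14] = 42,  a[15] = 15.
Since a[15] = a[1] = 15, the sequence is periodic with period 14.
(139 - 1) mod 14 = 12, so a[139] = a[13] = 43.

43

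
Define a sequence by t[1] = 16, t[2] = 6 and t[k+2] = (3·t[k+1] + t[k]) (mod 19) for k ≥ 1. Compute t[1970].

We have t[1] = 16,  t[2] = 6,  t[3] = 15,  t[4] = 13,  t[5] = 16,  t[6] = 4,  t[7] = 9,  t[8] = 12,  t[9] = 7,  t[10] = 14,  t[11] = 11,  t[12] = 9,  t[13] = 0,  t[14] = 9,  t[15] = 8,  t[16] = 14,  t[17] = 12,  t[18] = 12,  t[19] = 10,  t[20] = 4,  t[21] = 3,  t[22] = 13,  t[23] = 4,  t[24] = 6,  t[25] = 3,  t[26] = 15,  t[27] = 10,  t[28] = 7,  t[29] = 12,  t[30] = 5,  t[31] = 8,  t[32] = 10,  t[33] = 0,  t[34] = 10,  t[35] = 11,  t[36] = 5,  t[37] = 7,  t[38] = 7,  t[39] = 9,  t[40] = 15,  t[41] = 16,  t[42] = 6.
Since (t[41], t[42]) = (t[1], t[2]) = (16, 6) (two consecutive terms determine the rest), the sequence is periodic with period 40.
So t[1970] = t[1 + ((1970-1) mod 40)] = t[10] = 14.

14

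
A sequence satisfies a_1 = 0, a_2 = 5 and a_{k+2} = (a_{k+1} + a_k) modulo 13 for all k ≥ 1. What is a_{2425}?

8

Listing terms: a_1 = 0,  a_2 = 5,  a_3 = 5,  a_4 = 10,  a_5 = 2,  a_6 = 12,  a_7 = 1,  a_8 = 0,  a_9 = 1,  a_{10} = 1,  a_{11} = 2,  a_{12} = 3,  a_{13} = 5,  a_{14} = 8,  a_{15} = 0,  a_{16} = 8,  a_{17} = 8,  a_{18} = 3,  a_{19} = 11,  a_{20} = 1,  a_{21} = 12,  a_{22} = 0,  a_{23} = 12,  a_{24} = 12,  a_{25} = 11,  a_{26} = 10,  a_{27} = 8,  a_{28} = 5,  a_{29} = 0,  a_{30} = 5.
The sequence repeats with period 28.
So a_{2425} = a_{1 + ((2425-1) mod 28)} = a_{17} = 8.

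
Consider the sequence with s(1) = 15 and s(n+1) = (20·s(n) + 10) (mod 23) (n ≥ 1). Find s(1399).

Computing terms: s(1) = 15,  s(2) = 11,  s(3) = 0,  s(4) = 10,  s(5) = 3,  s(6) = 1,  s(7) = 7,  s(8) = 12,  s(9) = 20,  s(10) = 19,  s(11) = 22,  s(12) = 13,  s(13) = 17,  s(14) = 5,  s(15) = 18,  s(16) = 2,  s(17) = 4,  s(18) = 21,  s(19) = 16,  s(20) = 8,  s(21) = 9,  s(22) = 6,  s(23) = 15.
Since s(23) = s(1) = 15, the sequence is periodic with period 22.
So s(1399) = s(1 + ((1399-1) mod 22)) = s(13) = 17.

17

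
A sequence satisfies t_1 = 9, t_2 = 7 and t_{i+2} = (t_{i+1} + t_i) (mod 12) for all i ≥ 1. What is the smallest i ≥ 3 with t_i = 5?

We have t_1 = 9,  t_2 = 7,  t_3 = 4,  t_4 = 11,  t_5 = 3,  t_6 = 2,  t_7 = 5,  t_8 = 7,  t_9 = 0,  t_{10} = 7,  t_{11} = 7,  t_{12} = 2,  t_{13} = 9,  t_{14} = 11,  t_{15} = 8,  t_{16} = 7,  t_{17} = 3,  t_{18} = 10,  t_{19} = 1,  t_{20} = 11,  t_{21} = 0,  t_{22} = 11,  t_{23} = 11,  t_{24} = 10,  t_{25} = 9,  t_{26} = 7.
Since (t_{25}, t_{26}) = (t_1, t_2) = (9, 7) (two consecutive terms determine the rest), the sequence is periodic with period 24.
The value 5 first appears (with i ≥ 3) at t_7.

7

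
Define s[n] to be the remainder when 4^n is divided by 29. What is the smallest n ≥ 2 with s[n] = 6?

3

We have s[1] = 4,  s[2] = 16,  s[3] = 6,  s[4] = 24,  s[5] = 9,  s[6] = 7,  s[7] = 28,  s[8] = 25,  s[9] = 13,  s[10] = 23,  s[11] = 5,  s[12] = 20,  s[13] = 22,  s[14] = 1,  s[15] = 4.
The sequence repeats with period 14.
The value 6 first appears (with n ≥ 2) at s[3].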